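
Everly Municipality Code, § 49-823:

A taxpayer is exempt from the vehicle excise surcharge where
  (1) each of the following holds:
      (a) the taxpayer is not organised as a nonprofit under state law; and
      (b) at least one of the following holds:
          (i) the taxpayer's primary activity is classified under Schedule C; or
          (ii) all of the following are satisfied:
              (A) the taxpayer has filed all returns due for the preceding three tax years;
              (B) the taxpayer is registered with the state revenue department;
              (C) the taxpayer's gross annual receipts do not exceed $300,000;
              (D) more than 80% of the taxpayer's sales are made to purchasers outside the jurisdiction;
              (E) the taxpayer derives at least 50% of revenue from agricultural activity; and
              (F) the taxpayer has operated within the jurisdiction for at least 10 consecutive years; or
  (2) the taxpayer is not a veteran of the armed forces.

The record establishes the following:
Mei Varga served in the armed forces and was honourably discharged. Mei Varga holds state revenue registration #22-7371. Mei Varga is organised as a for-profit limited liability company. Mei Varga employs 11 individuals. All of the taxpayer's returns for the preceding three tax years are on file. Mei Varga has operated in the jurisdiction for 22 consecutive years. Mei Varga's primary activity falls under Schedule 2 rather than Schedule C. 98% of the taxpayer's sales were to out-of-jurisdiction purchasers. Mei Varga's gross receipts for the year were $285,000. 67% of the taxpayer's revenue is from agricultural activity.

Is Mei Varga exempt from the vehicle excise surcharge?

Yes — exempt.

(a) not (nonprofit) — met.
(i) Schedule C activity — not satisfied.
(A) returns current — satisfied.
(B) state-registered — met.
(C) receipts ≤ $300,000 — met.
(D) >80% out-of-jur. sales — holds.
(E) ≥50% agricultural — holds.
(F) ≥ 10 yrs in jurisdiction — holds.
(ii): T AND T AND T AND T AND T AND T → true.
So (b) is satisfied (F OR T).
(1) = T AND T = true.
(2) not (veteran) — not satisfied.
Overall = T OR F = true.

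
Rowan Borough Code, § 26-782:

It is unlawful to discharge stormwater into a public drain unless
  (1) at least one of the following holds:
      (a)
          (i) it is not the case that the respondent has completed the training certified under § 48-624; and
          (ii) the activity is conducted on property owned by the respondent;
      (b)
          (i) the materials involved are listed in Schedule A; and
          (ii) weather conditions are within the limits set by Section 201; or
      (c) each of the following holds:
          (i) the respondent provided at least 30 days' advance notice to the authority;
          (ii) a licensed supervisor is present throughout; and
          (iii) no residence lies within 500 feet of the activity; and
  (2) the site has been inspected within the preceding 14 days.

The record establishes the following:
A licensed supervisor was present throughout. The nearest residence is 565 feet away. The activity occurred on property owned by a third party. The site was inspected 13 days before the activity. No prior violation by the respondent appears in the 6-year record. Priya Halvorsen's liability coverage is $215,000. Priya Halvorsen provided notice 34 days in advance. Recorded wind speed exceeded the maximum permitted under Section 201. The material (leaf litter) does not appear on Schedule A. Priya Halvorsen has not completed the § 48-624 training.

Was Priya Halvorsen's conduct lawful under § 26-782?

(i) not (training certified) — holds.
(ii) own property — not satisfied.
(a) = T AND F = false.
(i) Schedule A material — not met.
(ii) weather ok — not satisfied.
(b) = F AND F = false.
(i) ≥30 days' notice — satisfied.
(ii) supervisor present — met.
(iii) no residence in 500 ft — holds.
So (c) is satisfied (T AND T AND T).
(1) = F OR F OR T = true.
(2) site inspected — met.
Overall = T AND T = true.

Yes — lawful.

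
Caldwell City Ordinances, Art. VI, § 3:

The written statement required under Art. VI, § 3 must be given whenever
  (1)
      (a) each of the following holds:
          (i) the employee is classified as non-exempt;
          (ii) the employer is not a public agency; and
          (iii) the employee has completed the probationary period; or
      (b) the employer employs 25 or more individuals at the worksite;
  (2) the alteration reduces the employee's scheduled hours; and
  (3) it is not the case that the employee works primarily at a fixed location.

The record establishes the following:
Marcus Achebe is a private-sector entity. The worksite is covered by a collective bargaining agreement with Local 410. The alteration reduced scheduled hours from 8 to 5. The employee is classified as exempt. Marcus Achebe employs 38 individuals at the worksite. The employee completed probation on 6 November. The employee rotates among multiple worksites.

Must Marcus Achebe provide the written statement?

Yes — required.

(i) non-exempt — not satisfied.
(ii) not (public agency) — met.
(iii) past probation — holds.
So (a) is not satisfied (F AND T AND T).
(b) ≥ 25 at site — holds.
(1): F OR T → true.
(2) hours reduced — met.
(3) not (fixed location) — holds.
Overall: T AND T AND T → true.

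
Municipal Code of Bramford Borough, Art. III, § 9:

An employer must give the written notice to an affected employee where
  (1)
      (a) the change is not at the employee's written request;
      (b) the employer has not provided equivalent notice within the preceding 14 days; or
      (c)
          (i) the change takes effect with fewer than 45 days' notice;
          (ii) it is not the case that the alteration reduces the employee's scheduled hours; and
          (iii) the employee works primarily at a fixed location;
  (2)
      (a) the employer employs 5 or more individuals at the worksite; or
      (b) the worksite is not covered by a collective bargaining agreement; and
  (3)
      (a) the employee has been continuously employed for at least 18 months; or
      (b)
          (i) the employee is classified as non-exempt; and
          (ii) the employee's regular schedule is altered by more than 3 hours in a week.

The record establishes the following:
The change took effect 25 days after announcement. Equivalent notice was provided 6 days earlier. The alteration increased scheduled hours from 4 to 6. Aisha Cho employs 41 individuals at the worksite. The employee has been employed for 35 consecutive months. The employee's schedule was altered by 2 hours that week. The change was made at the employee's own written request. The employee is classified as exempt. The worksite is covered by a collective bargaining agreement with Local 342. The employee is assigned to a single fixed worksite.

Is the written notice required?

(a) not employee-requested — not satisfied.
(b) no recent notice — not met.
(i) < 45 days' notice — holds.
(ii) not (hours reduced) — met.
(iii) fixed location — satisfied.
(c) = T AND T AND T = true.
(1): F OR F OR T → true.
(a) ≥ 5 at site — met.
(b) no CBA — not satisfied.
(2): T OR F → true.
(a) tenure ≥ 18 mo. — satisfied.
(i) non-exempt — not satisfied.
(ii) schedule shift > 3h — not met.
(b) = F AND F = false.
(3) = T OR F = true.
Overall: T AND T AND T → true.

Yes — required.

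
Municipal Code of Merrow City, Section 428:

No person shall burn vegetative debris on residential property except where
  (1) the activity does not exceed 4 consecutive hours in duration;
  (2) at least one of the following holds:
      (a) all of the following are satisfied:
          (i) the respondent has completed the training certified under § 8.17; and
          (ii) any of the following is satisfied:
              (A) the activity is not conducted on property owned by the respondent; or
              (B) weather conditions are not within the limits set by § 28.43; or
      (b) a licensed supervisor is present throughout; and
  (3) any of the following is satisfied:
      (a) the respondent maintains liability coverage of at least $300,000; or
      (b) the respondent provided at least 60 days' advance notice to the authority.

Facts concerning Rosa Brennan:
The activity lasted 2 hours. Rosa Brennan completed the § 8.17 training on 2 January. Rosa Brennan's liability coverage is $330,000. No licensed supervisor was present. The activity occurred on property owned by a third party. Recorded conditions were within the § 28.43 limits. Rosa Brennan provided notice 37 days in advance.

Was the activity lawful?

(1) ≤ 4 hrs duration — holds.
(i) training certified — met.
(A) not (own property) — met.
(B) not (weather ok) — not met.
(ii) = T OR F = true.
(a): T AND T → true.
(b) supervisor present — not met.
(2) = T OR F = true.
(a) coverage ≥ $300,000 — met.
(b) ≥60 days' notice — not satisfied.
So (3) is satisfied (T OR F).
So Overall is satisfied (T AND T AND T).

Yes — lawful.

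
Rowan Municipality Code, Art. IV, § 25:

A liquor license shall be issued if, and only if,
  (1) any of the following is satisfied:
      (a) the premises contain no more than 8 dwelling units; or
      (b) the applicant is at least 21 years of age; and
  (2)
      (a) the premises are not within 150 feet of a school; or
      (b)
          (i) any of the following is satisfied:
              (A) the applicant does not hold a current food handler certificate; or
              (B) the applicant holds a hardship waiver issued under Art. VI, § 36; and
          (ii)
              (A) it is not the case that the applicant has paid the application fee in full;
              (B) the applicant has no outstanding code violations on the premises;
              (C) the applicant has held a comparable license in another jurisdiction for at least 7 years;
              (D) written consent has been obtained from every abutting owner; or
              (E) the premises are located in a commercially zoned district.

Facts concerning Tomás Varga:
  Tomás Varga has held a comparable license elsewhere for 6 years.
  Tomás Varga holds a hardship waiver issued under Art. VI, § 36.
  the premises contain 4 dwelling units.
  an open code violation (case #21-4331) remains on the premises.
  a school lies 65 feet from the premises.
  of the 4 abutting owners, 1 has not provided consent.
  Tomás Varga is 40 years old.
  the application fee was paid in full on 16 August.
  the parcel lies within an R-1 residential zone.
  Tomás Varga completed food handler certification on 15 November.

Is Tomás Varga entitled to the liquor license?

No — denied.

(a) ≤ 8 units — holds.
(b) age ≥ 21 — met.
(1): T OR T → true.
(a) ≥150 ft from school — not satisfied.
(A) not (food handler cert.) — fails.
(B) hardship waiver — met.
(i): F OR T → true.
(A) not (fee paid) — not satisfied.
(B) no code violations — fails.
(C) prior license ≥ 7 yr — not met.
(D) all abutters consent — not satisfied.
(E) commercially zoned — not met.
(ii) = F OR F OR F OR F OR F = false.
(b) = T AND F = false.
(2) = F OR F = false.
Overall: T AND F → false.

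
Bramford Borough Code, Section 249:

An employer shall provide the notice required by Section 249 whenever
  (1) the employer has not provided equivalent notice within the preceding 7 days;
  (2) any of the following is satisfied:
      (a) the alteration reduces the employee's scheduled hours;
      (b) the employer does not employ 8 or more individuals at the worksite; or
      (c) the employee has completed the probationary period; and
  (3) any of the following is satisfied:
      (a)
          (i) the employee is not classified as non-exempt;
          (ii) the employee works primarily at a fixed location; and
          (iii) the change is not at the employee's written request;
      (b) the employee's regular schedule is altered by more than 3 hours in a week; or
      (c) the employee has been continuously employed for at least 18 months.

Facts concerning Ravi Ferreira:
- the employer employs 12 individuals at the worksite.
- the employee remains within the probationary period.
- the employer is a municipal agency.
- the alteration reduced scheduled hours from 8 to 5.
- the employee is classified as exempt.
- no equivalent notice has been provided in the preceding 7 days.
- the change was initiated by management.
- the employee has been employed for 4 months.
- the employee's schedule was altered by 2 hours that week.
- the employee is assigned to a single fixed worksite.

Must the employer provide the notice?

(1) no recent notice — satisfied.
(a) hours reduced — met.
(b) not (≥ 8 at site) — not met.
(c) past probation — not satisfied.
(2) = T OR F OR F = true.
(i) not (non-exempt) — satisfied.
(ii) fixed location — met.
(iii) not employee-requested — holds.
(a): T AND T AND T → true.
(b) schedule shift > 3h — fails.
(c) tenure ≥ 18 mo. — not satisfied.
(3): T OR F OR F → true.
Overall = T AND T AND T = true.

Yes — required.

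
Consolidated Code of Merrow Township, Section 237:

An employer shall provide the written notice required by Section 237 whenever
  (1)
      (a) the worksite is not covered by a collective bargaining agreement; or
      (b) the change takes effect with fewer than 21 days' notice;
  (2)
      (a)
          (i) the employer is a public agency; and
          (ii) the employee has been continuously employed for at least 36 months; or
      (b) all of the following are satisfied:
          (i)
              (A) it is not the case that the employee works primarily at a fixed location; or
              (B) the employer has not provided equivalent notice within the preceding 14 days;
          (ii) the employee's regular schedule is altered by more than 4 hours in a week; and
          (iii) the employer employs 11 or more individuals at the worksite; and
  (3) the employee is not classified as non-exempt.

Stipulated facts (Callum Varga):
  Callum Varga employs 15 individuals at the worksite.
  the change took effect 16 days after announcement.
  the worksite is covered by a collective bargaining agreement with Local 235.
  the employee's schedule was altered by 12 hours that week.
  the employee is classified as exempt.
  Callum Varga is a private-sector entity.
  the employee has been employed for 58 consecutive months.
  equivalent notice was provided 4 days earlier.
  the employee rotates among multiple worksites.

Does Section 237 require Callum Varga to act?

Yes — required.

(a) no CBA — not satisfied.
(b) < 21 days' notice — satisfied.
(1) = F OR T = true.
(i) public agency — not met.
(ii) tenure ≥ 36 mo. — met.
(a) = F AND T = false.
(A) not (fixed location) — satisfied.
(B) no recent notice — not met.
So (i) is satisfied (T OR F).
(ii) schedule shift > 4h — holds.
(iii) ≥ 11 at site — met.
(b): T AND T AND T → true.
(2): F OR T → true.
(3) not (non-exempt) — met.
Overall: T AND T AND T → true.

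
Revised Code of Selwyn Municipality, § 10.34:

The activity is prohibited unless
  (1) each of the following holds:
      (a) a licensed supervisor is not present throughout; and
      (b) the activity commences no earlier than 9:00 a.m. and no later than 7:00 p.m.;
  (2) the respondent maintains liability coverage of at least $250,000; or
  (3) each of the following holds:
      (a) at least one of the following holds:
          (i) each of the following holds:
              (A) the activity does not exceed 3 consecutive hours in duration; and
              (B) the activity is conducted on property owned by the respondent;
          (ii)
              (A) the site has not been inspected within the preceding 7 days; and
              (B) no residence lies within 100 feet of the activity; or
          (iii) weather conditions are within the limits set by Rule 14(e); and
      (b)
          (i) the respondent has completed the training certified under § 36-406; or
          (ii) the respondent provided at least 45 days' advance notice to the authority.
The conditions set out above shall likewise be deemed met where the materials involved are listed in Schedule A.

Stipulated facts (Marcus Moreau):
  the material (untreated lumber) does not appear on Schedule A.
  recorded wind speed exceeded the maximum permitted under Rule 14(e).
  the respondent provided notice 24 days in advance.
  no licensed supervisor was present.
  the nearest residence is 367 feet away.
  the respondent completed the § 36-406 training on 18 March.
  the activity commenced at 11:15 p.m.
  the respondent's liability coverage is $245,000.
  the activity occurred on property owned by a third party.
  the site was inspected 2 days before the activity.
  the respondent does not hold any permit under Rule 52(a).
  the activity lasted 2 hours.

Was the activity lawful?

(a) not (supervisor present) — holds.
(b) start within hours — not met.
(1): T AND F → false.
(2) coverage ≥ $250,000 — fails.
(A) ≤ 3 hrs duration — met.
(B) own property — fails.
So (i) is not satisfied (T AND F).
(A) not (site inspected) — not met.
(B) no residence in 100 ft — satisfied.
(ii) = F AND T = false.
(iii) weather ok — fails.
(a): F OR F OR F → false.
(i) training certified — satisfied.
(ii) ≥45 days' notice — not met.
So (b) is satisfied (T OR F).
(3) = F AND T = false.
Overall = F OR F OR F = false.
Exception (Schedule A material) — not satisfied.
Result: main false OR exception false → false.

No — unlawful.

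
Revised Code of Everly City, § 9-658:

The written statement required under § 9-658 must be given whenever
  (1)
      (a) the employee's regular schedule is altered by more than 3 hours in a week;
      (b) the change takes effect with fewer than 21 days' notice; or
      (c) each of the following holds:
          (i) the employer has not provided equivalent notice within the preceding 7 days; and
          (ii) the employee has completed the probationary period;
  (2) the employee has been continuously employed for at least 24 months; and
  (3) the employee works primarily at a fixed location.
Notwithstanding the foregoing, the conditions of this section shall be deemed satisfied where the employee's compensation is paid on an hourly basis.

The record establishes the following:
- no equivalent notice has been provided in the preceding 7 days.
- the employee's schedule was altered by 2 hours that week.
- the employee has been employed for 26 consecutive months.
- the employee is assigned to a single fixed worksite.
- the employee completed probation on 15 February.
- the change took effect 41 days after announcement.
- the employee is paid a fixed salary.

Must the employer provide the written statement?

(a) schedule shift > 3h — fails.
(b) < 21 days' notice — fails.
(i) no recent notice — met.
(ii) past probation — satisfied.
(c) = T AND T = true.
So (1) is satisfied (F OR F OR T).
(2) tenure ≥ 24 mo. — met.
(3) fixed location — holds.
Overall = T AND T AND T = true.
Exception (hourly-paid) — not satisfied.
Result: main true OR exception false → true.

Yes — required.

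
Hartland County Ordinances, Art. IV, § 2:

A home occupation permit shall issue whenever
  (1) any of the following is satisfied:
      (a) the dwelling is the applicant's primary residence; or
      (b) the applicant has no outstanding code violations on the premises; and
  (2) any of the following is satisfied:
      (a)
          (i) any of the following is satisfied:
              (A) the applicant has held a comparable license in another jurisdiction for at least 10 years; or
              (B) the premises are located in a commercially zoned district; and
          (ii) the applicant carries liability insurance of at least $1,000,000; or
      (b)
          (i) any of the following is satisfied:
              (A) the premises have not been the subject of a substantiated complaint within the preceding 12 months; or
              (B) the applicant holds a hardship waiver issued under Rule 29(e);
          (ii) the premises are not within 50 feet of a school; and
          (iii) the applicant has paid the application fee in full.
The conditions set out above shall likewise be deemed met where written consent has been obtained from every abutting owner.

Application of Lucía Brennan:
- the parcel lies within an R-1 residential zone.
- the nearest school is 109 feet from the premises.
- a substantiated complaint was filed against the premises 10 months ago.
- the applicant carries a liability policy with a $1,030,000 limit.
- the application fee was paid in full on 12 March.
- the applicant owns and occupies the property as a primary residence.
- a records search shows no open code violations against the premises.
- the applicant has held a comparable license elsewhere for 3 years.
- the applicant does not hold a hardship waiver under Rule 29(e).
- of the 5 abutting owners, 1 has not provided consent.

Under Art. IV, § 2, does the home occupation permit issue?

No — denied.

(a) primary residence — met.
(b) no code violations — met.
(1): T OR T → true.
(A) prior license ≥ 10 yr — not met.
(B) commercially zoned — fails.
So (i) is not satisfied (F OR F).
(ii) insurance ≥ $1,000,000 — holds.
So (a) is not satisfied (F AND T).
(A) no complaint in 12 mo. — not met.
(B) hardship waiver — not satisfied.
So (i) is not satisfied (F OR F).
(ii) ≥50 ft from school — satisfied.
(iii) fee paid — met.
(b): F AND T AND T → false.
(2) = F OR F = false.
Overall = T AND F = false.
Exception (all abutters consent) — not satisfied.
Result: main false OR exception false → false.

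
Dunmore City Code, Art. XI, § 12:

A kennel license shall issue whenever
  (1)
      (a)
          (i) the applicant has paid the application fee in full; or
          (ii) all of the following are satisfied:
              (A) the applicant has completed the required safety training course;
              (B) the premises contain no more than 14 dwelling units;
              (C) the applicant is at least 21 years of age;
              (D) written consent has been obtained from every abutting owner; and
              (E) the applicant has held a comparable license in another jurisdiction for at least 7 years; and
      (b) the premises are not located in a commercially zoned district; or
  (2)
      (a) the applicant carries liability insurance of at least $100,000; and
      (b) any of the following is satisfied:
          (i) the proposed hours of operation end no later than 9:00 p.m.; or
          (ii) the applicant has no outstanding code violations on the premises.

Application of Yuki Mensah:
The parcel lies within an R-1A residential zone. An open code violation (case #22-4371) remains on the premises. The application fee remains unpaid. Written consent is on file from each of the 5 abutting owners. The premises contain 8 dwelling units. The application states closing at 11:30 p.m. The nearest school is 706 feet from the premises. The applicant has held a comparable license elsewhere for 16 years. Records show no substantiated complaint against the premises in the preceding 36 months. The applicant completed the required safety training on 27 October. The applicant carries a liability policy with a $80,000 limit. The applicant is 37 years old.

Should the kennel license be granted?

Yes — granted.

(i) fee paid — fails.
(A) safety training — met.
(B) ≤ 14 units — holds.
(C) age ≥ 21 — met.
(D) all abutters consent — satisfied.
(E) prior license ≥ 7 yr — holds.
(ii): T AND T AND T AND T AND T → true.
So (a) is satisfied (F OR T).
(b) not (commercially zoned) — satisfied.
(1) = T AND T = true.
(a) insurance ≥ $100,000 — fails.
(i) closes by 9 p.m. — not met.
(ii) no code violations — not satisfied.
(b) = F OR F = false.
So (2) is not satisfied (F AND F).
Overall = T OR F = true.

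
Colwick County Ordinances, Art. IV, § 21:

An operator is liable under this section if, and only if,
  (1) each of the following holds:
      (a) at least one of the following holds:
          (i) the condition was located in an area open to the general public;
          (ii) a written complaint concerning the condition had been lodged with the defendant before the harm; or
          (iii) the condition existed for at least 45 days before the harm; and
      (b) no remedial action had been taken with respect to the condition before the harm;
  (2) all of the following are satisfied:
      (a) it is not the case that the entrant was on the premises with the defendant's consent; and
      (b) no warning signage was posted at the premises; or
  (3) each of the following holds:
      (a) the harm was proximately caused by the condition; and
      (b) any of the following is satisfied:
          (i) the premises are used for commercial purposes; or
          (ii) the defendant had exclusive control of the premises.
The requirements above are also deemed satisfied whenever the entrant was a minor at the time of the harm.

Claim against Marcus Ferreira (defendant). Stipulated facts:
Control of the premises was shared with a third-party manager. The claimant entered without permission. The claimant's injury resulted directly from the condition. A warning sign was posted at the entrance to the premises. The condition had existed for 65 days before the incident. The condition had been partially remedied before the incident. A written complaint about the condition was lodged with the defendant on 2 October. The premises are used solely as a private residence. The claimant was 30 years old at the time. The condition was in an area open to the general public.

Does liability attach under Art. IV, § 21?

(i) public area — holds.
(ii) complaint lodged — met.
(iii) condition ≥45 days old — met.
(a) = T OR T OR T = true.
(b) no remedial action — fails.
(1) = T AND F = false.
(a) not (consent to enter) — satisfied.
(b) no signage posted — fails.
(2): T AND F → false.
(a) proximate cause — met.
(i) commercial use — fails.
(ii) exclusive control — not satisfied.
(b): F OR F → false.
(3): T AND F → false.
Overall: F OR F OR F → false.
Exception (entrant a minor) — not satisfied.
Result: main false OR exception false → false.

No — not liable.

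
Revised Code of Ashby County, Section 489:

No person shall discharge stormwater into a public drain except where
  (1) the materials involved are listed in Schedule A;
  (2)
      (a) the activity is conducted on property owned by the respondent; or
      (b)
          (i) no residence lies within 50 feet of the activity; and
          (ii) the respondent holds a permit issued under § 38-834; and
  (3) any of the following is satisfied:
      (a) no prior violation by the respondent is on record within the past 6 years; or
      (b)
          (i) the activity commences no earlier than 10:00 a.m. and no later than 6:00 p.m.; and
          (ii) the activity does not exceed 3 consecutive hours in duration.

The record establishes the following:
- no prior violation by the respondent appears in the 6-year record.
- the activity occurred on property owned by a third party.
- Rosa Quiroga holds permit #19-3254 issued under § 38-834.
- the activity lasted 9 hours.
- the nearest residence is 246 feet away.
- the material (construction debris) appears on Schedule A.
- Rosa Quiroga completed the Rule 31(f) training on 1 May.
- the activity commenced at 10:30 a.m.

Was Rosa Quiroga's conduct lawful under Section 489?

Yes — lawful.

(1) Schedule A material — holds.
(a) own property — not met.
(i) no residence in 50 ft — satisfied.
(ii) holds permit — met.
(b) = T AND T = true.
(2): F OR T → true.
(a) no prior violation — met.
(i) start within hours — met.
(ii) ≤ 3 hrs duration — fails.
(b): T AND F → false.
So (3) is satisfied (T OR F).
Overall = T AND T AND T = true.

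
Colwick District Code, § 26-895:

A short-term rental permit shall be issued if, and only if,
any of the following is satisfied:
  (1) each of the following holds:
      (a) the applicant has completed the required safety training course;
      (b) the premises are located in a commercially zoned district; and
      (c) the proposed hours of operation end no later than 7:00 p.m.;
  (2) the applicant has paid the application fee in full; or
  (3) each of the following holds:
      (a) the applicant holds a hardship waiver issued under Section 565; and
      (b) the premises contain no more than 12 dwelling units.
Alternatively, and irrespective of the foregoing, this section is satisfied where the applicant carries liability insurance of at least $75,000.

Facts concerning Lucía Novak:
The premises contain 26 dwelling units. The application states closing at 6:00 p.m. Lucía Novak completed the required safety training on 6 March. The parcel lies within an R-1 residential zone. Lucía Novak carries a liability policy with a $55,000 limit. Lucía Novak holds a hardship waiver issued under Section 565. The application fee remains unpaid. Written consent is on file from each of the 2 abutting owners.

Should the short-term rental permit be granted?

No — denied.

(a) safety training — holds.
(b) commercially zoned — not met.
(c) closes by 7 p.m. — holds.
So (1) is not satisfied (T AND F AND T).
(2) fee paid — fails.
(a) hardship waiver — met.
(b) ≤ 12 units — fails.
(3): T AND F → false.
So Overall is not satisfied (F OR F OR F).
Exception (insurance ≥ $75,000) — not satisfied.
Result: main false OR exception false → false.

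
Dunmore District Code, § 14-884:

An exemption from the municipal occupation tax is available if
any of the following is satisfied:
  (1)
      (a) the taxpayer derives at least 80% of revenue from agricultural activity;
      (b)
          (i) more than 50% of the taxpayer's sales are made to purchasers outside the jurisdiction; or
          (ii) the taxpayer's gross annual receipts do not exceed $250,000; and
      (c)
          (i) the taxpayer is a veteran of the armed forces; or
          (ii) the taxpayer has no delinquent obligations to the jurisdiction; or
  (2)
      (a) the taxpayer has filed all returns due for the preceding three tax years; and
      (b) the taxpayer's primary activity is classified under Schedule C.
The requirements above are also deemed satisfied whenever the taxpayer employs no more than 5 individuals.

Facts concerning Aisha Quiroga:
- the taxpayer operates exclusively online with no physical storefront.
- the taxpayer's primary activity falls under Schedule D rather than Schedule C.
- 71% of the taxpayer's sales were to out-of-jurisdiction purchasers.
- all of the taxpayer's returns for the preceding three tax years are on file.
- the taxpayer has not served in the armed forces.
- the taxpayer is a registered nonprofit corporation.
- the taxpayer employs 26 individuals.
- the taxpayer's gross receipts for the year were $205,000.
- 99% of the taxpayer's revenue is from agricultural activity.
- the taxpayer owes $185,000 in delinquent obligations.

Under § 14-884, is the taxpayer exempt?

(a) ≥80% agricultural — met.
(i) >50% out-of-jur. sales — holds.
(ii) receipts ≤ $250,000 — met.
So (b) is satisfied (T OR T).
(i) veteran — not met.
(ii) no delinquency — not met.
(c): F OR F → false.
(1) = T AND T AND F = false.
(a) returns current — holds.
(b) Schedule C activity — not satisfied.
(2): T AND F → false.
Overall = F OR F = false.
Exception (≤ 5 employees) — not satisfied.
Result: main false OR exception false → false.

No — not exempt.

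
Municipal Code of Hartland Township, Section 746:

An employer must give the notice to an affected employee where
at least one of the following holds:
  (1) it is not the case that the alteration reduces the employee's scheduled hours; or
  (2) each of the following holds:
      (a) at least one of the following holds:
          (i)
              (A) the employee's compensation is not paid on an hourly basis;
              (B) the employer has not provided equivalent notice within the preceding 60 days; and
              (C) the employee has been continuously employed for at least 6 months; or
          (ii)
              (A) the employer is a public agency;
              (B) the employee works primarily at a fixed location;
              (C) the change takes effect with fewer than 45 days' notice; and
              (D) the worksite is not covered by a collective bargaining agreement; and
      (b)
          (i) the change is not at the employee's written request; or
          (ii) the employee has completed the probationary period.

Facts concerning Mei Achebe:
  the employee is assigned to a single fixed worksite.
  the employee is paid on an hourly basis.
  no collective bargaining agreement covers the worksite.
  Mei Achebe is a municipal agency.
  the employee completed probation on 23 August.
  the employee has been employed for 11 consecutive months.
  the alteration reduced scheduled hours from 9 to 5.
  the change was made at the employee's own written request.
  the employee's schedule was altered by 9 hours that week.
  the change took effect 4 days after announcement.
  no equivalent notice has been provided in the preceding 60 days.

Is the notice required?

(1) not (hours reduced) — not met.
(A) not (hourly-paid) — not met.
(B) no recent notice — holds.
(C) tenure ≥ 6 mo. — holds.
So (i) is not satisfied (F AND T AND T).
(A) public agency — satisfied.
(B) fixed location — holds.
(C) < 45 days' notice — met.
(D) no CBA — holds.
So (ii) is satisfied (T AND T AND T AND T).
(a) = F OR T = true.
(i) not employee-requested — fails.
(ii) past probation — satisfied.
(b): F OR T → true.
So (2) is satisfied (T AND T).
Overall: F OR T → true.

Yes — required.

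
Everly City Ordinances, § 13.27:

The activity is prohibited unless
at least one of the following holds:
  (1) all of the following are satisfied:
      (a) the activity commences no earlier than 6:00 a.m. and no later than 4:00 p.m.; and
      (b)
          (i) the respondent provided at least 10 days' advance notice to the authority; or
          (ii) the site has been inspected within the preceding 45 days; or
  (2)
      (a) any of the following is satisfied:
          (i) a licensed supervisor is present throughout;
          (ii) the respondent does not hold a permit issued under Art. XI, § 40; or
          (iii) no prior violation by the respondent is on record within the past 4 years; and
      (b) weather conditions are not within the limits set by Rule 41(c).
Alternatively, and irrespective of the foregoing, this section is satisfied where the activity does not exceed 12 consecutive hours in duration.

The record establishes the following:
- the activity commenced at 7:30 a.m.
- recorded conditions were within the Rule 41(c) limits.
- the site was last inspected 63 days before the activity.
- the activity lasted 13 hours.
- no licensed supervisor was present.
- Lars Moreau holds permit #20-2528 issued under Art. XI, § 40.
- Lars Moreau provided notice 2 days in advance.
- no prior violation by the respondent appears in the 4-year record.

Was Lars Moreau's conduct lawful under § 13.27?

No — unlawful.

(a) start within hours — holds.
(i) ≥10 days' notice — not satisfied.
(ii) site inspected — not satisfied.
So (b) is not satisfied (F OR F).
(1) = T AND F = false.
(i) supervisor present — not satisfied.
(ii) not (holds permit) — fails.
(iii) no prior violation — met.
So (a) is satisfied (F OR F OR T).
(b) not (weather ok) — not met.
So (2) is not satisfied (T AND F).
Overall = F OR F = false.
Exception (≤ 12 hrs duration) — not satisfied.
Result: main false OR exception false → false.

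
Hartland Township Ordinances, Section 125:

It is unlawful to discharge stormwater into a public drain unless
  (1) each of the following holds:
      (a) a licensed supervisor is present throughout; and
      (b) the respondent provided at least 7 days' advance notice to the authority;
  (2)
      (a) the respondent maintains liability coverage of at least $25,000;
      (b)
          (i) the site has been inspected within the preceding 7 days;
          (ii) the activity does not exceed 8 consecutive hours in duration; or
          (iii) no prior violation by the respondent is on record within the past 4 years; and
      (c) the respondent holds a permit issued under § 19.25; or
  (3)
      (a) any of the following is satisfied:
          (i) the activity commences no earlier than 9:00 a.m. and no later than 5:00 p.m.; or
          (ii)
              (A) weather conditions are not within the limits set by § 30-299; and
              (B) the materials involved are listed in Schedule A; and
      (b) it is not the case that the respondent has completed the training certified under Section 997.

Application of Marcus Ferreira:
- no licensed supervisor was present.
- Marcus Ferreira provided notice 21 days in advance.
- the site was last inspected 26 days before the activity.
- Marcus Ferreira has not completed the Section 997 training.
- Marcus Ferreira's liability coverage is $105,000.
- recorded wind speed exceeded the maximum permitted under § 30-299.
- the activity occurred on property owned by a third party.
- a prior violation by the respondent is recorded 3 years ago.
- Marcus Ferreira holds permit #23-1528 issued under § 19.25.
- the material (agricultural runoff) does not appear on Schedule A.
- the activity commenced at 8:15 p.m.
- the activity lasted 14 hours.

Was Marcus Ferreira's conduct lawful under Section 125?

(a) supervisor present — not met.
(b) ≥7 days' notice — met.
So (1) is not satisfied (F AND T).
(a) coverage ≥ $25,000 — satisfied.
(i) site inspected — not satisfied.
(ii) ≤ 8 hrs duration — not met.
(iii) no prior violation — fails.
So (b) is not satisfied (F OR F OR F).
(c) holds permit — holds.
So (2) is not satisfied (T AND F AND T).
(i) start within hours — not satisfied.
(A) not (weather ok) — holds.
(B) Schedule A material — not met.
(ii): T AND F → false.
(a) = F OR F = false.
(b) not (training certified) — holds.
(3) = F AND T = false.
Overall = F OR F OR F = false.

No — unlawful.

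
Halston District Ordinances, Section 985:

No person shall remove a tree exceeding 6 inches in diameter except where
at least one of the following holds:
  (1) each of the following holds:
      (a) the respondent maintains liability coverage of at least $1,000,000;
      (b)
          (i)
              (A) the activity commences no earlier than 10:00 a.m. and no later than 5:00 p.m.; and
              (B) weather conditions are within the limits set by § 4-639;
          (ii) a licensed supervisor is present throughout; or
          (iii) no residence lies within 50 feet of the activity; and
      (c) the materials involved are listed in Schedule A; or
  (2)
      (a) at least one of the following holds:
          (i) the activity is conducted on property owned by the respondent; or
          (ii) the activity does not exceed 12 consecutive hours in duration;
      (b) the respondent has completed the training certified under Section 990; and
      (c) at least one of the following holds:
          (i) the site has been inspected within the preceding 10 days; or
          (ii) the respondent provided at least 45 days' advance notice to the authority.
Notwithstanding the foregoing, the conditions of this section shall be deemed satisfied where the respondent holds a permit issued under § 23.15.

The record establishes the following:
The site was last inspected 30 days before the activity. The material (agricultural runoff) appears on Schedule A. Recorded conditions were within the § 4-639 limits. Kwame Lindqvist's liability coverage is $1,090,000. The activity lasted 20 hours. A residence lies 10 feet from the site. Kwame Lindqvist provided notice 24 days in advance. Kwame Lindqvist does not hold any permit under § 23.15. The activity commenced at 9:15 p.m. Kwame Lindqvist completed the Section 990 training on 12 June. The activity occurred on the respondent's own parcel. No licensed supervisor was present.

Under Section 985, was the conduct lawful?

No — unlawful.

(a) coverage ≥ $1,000,000 — met.
(A) start within hours — not satisfied.
(B) weather ok — holds.
So (i) is not satisfied (F AND T).
(ii) supervisor present — not met.
(iii) no residence in 50 ft — not met.
(b): F OR F OR F → false.
(c) Schedule A material — met.
So (1) is not satisfied (T AND F AND T).
(i) own property — holds.
(ii) ≤ 12 hrs duration — fails.
(a) = T OR F = true.
(b) training certified — met.
(i) site inspected — fails.
(ii) ≥45 days' notice — not satisfied.
(c): F OR F → false.
(2): T AND T AND F → false.
Overall = F OR F = false.
Exception (holds permit) — not satisfied.
Result: main false OR exception false → false.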